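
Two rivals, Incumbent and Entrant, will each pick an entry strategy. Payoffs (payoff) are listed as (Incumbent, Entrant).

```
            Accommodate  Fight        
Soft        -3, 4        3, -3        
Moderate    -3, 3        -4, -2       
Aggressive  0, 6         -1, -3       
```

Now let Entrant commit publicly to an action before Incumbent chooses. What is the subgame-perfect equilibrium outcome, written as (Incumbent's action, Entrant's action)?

Solve by backward induction (Entrant leads).
- Accommodate: BR = Aggressive, leader payoff 6.
- Fight: BR = Soft, leader payoff -3.
Entrant's induced payoffs are 6, -3, so Entrant commits to Accommodate. Subgame-perfect outcome: (Aggressive, Accommodate) with payoffs (0, 6).

(Aggressive, Accommodate)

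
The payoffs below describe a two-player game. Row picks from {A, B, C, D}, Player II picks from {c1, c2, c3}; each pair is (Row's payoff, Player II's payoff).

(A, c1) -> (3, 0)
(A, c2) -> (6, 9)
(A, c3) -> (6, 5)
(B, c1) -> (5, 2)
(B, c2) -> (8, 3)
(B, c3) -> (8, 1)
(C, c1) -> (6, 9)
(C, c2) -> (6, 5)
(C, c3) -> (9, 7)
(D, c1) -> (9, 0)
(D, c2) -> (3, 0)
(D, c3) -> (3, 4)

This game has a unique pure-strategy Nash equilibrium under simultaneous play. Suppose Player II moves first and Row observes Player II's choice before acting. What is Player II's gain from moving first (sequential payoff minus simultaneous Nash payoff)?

Work backward from Row's decision.
- c1: Row compares 3, 5, 6, 9 and picks D; Player II would get 0.
- c2: Row compares 6, 8, 6, 3 and picks B; Player II would get 3.
- c3: Row compares 6, 8, 9, 3 and picks C; Player II would get 7.
Player II's induced payoffs are 0, 3, 7, so Player II commits to c3. Subgame-perfect outcome: (C, c3) with payoffs (9, 7).
Under simultaneous play:
Row's best replies: c1→D; c2→B; c3→C.
Player II's best replies: A→c2; B→c2; C→c1; D→c3.
The unique mutual best reply is (B, c2), giving (8, 3).
Player II's commitment gain: 7 − 3 = 4.

4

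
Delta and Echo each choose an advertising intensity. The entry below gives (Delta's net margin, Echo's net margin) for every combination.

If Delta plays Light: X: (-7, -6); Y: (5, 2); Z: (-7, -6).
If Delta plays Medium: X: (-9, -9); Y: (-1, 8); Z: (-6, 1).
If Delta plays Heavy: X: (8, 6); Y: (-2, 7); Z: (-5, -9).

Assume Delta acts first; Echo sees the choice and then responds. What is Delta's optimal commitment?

Work backward from Echo's decision.
- Light: Echo compares -6, 2, -6 and picks Y; Delta would get 5.
- Medium: Echo compares -9, 8, 1 and picks Y; Delta would get -1.
- Heavy: Echo compares 6, 7, -9 and picks Y; Delta would get -2.
Maximizing over 5, -1, -2, Delta chooses Light. Subgame-perfect outcome: (Light, Y) with payoffs (5, 2).

Light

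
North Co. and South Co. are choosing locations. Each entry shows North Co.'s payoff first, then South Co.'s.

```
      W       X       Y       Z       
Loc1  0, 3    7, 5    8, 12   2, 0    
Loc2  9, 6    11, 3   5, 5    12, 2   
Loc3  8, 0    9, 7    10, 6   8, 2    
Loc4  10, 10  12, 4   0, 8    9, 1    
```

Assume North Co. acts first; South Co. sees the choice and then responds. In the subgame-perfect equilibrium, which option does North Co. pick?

Solve by backward induction (North Co. leads).
- Loc1: South Co. compares 3, 5, 12, 0 and picks Y; North Co. would get 8.
- Loc2: South Co. compares 6, 3, 5, 2 and picks W; North Co. would get 9.
- Loc3: South Co. compares 0, 7, 6, 2 and picks X; North Co. would get 9.
- Loc4: South Co. compares 10, 4, 8, 1 and picks W; North Co. would get 10.
Maximizing over 8, 9, 9, 10, North Co. chooses Loc4. Subgame-perfect outcome: (Loc4, W) with payoffs (10, 10).

Loc4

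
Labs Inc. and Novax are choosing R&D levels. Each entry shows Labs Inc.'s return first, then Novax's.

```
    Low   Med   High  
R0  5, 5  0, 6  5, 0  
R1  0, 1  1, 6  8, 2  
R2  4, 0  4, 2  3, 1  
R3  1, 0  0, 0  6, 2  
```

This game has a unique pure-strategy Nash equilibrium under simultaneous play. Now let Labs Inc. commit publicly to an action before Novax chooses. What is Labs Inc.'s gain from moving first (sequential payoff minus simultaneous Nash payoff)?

2

Backward induction with Labs Inc. moving first.
- R0 → Novax plays Med (best of 5, 6, 0); Labs Inc. gets 0.
- R1 → Novax plays Med (best of 1, 6, 2); Labs Inc. gets 1.
- R2 → Novax plays Med (best of 0, 2, 1); Labs Inc. gets 4.
- R3 → Novax plays High (best of 0, 0, 2); Labs Inc. gets 6.
Among 0, 1, 4, 6, the best is 6 at R3. Subgame-perfect outcome: (R3, High) with payoffs (6, 2).
Now find the simultaneous Nash equilibrium.
Labs Inc.'s best replies: Low→R0; Med→R2; High→R1.
Novax's best replies: R0→Med; R1→Med; R2→Med; R3→High.
Only (R2, Med) has each player best-responding; Nash payoffs (4, 2).
Labs Inc.'s commitment gain: 6 − 4 = 2.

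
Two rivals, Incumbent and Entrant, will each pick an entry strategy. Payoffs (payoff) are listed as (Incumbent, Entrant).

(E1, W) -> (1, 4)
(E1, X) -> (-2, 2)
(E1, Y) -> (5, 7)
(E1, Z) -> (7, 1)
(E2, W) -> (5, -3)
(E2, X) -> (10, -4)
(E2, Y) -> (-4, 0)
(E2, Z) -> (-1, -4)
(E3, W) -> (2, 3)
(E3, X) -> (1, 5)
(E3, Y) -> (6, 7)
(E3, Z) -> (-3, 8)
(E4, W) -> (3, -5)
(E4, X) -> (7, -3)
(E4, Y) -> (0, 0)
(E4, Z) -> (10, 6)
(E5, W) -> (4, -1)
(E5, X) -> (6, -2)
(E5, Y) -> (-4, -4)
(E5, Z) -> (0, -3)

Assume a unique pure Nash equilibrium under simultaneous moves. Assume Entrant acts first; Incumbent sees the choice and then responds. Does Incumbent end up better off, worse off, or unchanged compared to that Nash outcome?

Incumbent best-responds to each possible Entrant move:
- W: BR = E2, leader payoff -3.
- X: BR = E2, leader payoff -4.
- Y: BR = E3, leader payoff 7.
- Z: BR = E4, leader payoff 6.
Entrant's induced payoffs are -3, -4, 7, 6, so Entrant commits to Y. Subgame-perfect outcome: (E3, Y) with payoffs (6, 7).
Under simultaneous play:
Incumbent's best replies: W→E2; X→E2; Y→E3; Z→E4.
Entrant's best replies: E1→Y; E2→Y; E3→Z; E4→Z; E5→W.
Only (E4, Z) has each player best-responding; Nash payoffs (10, 6).
Incumbent earns 6 sequentially versus 10 at the Nash outcome: worse off.

worse off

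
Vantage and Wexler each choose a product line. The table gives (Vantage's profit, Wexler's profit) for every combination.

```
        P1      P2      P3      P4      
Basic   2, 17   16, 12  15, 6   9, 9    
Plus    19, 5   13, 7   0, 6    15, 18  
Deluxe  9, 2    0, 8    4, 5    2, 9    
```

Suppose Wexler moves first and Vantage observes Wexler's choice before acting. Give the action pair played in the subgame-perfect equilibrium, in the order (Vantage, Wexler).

Work backward from Vantage's decision.
- P1: Vantage compares 2, 19, 9 and picks Plus; Wexler would get 5.
- P2: Vantage compares 16, 13, 0 and picks Basic; Wexler would get 12.
- P3: Vantage compares 15, 0, 4 and picks Basic; Wexler would get 6.
- P4: Vantage compares 9, 15, 2 and picks Plus; Wexler would get 18.
Among 5, 12, 6, 18, the best is 18 at P4. Subgame-perfect outcome: (Plus, P4) with payoffs (15, 18).

(Plus, P4)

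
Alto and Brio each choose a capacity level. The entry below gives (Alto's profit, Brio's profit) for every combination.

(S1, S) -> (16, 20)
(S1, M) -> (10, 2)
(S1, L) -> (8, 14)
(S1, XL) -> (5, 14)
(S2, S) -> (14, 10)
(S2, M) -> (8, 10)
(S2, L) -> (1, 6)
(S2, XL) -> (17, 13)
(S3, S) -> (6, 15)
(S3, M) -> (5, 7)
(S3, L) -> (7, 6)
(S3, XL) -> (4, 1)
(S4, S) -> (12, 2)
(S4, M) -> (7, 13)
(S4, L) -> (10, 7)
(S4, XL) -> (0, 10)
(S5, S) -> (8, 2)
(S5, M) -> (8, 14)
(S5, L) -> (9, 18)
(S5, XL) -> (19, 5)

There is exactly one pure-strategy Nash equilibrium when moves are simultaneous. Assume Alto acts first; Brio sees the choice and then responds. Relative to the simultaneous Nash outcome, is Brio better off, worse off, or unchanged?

worse off

Backward induction with Alto moving first.
- S1: Brio compares 20, 2, 14, 14 and picks S; Alto would get 16.
- S2: Brio compares 10, 10, 6, 13 and picks XL; Alto would get 17.
- S3: Brio compares 15, 7, 6, 1 and picks S; Alto would get 6.
- S4: Brio compares 2, 13, 7, 10 and picks M; Alto would get 7.
- S5: Brio compares 2, 14, 18, 5 and picks L; Alto would get 9.
Alto's induced payoffs are 16, 17, 6, 7, 9, so Alto commits to S2. Subgame-perfect outcome: (S2, XL) with payoffs (17, 13).
For the simultaneous game, intersect best replies.
Alto's best replies: S→S1; M→S1; L→S4; XL→S5.
Brio's best replies: S1→S; S2→XL; S3→S; S4→M; S5→L.
Only (S1, S) has each player best-responding; Nash payoffs (16, 20).
Brio earns 13 sequentially versus 20 at the Nash outcome: worse off.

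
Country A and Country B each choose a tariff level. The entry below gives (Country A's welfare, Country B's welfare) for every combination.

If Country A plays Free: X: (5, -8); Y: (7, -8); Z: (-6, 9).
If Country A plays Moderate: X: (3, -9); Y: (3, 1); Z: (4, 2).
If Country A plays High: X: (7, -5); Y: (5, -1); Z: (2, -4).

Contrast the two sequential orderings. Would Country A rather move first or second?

If Country A leads: Country B's best replies are Free→Z, Moderate→Z, High→Y; Country A's induced payoffs -6, 4, 5; outcome (High, Y), payoffs (5, -1).
If Country B leads: Country A's best replies are X→High, Y→Free, Z→Moderate; Country B's induced payoffs -5, -8, 2; outcome (Moderate, Z), payoffs (4, 2).
Country A gets 5 moving first and 4 moving second, so Country A prefers to move first.

first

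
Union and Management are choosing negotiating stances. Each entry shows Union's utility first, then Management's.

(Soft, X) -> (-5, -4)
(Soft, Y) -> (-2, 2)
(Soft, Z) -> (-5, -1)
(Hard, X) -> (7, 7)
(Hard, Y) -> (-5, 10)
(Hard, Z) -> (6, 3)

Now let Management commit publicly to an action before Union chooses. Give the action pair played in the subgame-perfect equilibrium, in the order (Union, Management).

Solve by backward induction (Management leads).
- X: BR = Hard, leader payoff 7.
- Y: BR = Soft, leader payoff 2.
- Z: BR = Hard, leader payoff 3.
Maximizing over 7, 2, 3, Management chooses X. Subgame-perfect outcome: (Hard, X) with payoffs (7, 7).

(Hard, X)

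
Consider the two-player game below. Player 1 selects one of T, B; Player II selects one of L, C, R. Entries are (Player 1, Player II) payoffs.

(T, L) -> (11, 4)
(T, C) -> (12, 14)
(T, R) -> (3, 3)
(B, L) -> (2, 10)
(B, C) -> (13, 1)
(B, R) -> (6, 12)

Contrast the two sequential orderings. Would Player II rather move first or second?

second

If Player 1 leads: Player II's best replies are T→C, B→R; Player 1's induced payoffs 12, 6; outcome (T, C), payoffs (12, 14).
If Player II leads: Player 1's best replies are L→T, C→B, R→B; Player II's induced payoffs 4, 1, 12; outcome (B, R), payoffs (6, 12).
Player II gets 12 moving first and 14 moving second, so Player II prefers to move second.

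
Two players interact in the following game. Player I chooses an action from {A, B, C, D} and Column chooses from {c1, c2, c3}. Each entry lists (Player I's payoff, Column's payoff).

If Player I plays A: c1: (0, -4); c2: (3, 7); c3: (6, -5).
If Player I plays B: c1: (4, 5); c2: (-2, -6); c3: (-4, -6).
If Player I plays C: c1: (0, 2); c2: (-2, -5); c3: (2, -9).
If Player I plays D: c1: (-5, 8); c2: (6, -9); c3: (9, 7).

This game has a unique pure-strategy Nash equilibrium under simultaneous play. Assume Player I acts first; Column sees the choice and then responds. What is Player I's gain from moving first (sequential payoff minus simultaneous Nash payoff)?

0

Solve by backward induction (Player I leads).
- A → Column plays c2 (best of -4, 7, -5); Player I gets 3.
- B → Column plays c1 (best of 5, -6, -6); Player I gets 4.
- C → Column plays c1 (best of 2, -5, -9); Player I gets 0.
- D → Column plays c1 (best of 8, -9, 7); Player I gets -5.
Maximizing over 3, 4, 0, -5, Player I chooses B. Subgame-perfect outcome: (B, c1) with payoffs (4, 5).
Now find the simultaneous Nash equilibrium.
Player I's best replies: c1→B; c2→D; c3→D.
Column's best replies: A→c2; B→c1; C→c1; D→c1.
Only (B, c1) has each player best-responding; Nash payoffs (4, 5).
Player I's commitment gain: 4 − 4 = 0.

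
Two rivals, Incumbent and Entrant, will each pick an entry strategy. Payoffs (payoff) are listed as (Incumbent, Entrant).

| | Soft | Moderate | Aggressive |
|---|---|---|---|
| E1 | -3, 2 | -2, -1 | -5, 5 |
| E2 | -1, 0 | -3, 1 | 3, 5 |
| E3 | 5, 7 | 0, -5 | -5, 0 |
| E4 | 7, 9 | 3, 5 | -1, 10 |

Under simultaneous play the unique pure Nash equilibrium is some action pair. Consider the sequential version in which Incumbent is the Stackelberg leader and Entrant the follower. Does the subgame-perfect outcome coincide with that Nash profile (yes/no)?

Entrant best-responds to each possible Incumbent move:
- E1 → Entrant plays Aggressive (best of 2, -1, 5); Incumbent gets -5.
- E2 → Entrant plays Aggressive (best of 0, 1, 5); Incumbent gets 3.
- E3 → Entrant plays Soft (best of 7, -5, 0); Incumbent gets 5.
- E4 → Entrant plays Aggressive (best of 9, 5, 10); Incumbent gets -1.
Incumbent's induced payoffs are -5, 3, 5, -1, so Incumbent commits to E3. Subgame-perfect outcome: (E3, Soft) with payoffs (5, 7).
For the simultaneous game, intersect best replies.
Incumbent's best replies: Soft→E4; Moderate→E4; Aggressive→E2.
Entrant's best replies: E1→Aggressive; E2→Aggressive; E3→Soft; E4→Aggressive.
Only (E2, Aggressive) has each player best-responding; Nash payoffs (3, 5).
Sequential outcome (E3, Soft) differs from the Nash profile (E2, Aggressive).

no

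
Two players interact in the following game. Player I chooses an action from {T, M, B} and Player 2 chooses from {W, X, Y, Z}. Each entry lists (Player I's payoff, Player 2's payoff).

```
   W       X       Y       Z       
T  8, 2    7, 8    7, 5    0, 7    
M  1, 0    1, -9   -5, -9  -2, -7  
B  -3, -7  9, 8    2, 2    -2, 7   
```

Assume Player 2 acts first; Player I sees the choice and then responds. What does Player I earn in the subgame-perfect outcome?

Player I best-responds to each possible Player 2 move:
- W: BR = T, leader payoff 2.
- X: BR = B, leader payoff 8.
- Y: BR = T, leader payoff 5.
- Z: BR = T, leader payoff 7.
Maximizing over 2, 8, 5, 7, Player 2 chooses X. Subgame-perfect outcome: (B, X) with payoffs (9, 8).

9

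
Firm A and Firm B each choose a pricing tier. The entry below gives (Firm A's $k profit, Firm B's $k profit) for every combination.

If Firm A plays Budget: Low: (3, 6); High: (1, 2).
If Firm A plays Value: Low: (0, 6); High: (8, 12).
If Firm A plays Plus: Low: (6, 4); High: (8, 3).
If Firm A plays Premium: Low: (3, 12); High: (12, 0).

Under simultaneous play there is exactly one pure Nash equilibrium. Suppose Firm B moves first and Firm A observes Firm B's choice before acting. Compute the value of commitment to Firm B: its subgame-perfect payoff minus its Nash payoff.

0

Solve by backward induction (Firm B leads).
- Low: BR = Plus, leader payoff 4.
- High: BR = Premium, leader payoff 0.
Firm B's induced payoffs are 4, 0, so Firm B commits to Low. Subgame-perfect outcome: (Plus, Low) with payoffs (6, 4).
For the simultaneous game, intersect best replies.
Firm A's best replies: Low→Plus; High→Premium.
Firm B's best replies: Budget→Low; Value→High; Plus→Low; Premium→Low.
Only (Plus, Low) has each player best-responding; Nash payoffs (6, 4).
Firm B's commitment gain: 4 − 4 = 0.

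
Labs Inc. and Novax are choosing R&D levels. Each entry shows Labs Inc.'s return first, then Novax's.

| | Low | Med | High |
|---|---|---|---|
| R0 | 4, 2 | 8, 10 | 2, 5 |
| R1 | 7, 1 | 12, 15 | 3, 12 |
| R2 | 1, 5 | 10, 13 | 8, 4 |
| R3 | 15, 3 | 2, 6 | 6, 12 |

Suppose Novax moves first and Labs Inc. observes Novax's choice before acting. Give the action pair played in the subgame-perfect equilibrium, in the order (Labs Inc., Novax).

Solve by backward induction (Novax leads).
- Low: BR = R3, leader payoff 3.
- Med: BR = R1, leader payoff 15.
- High: BR = R2, leader payoff 4.
Maximizing over 3, 15, 4, Novax chooses Med. Subgame-perfect outcome: (R1, Med) with payoffs (12, 15).

(R1, Med)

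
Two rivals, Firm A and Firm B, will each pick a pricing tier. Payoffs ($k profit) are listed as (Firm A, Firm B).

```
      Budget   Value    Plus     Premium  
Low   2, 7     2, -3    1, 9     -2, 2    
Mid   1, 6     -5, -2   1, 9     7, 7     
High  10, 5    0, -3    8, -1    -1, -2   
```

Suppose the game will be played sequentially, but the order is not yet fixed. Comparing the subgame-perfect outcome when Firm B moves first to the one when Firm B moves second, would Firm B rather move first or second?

first

If Firm A leads: Firm B's best replies are Low→Plus, Mid→Plus, High→Budget; Firm A's induced payoffs 1, 1, 10; outcome (High, Budget), payoffs (10, 5).
If Firm B leads: Firm A's best replies are Budget→High, Value→Low, Plus→High, Premium→Mid; Firm B's induced payoffs 5, -3, -1, 7; outcome (Mid, Premium), payoffs (7, 7).
Firm B gets 7 moving first and 5 moving second, so Firm B prefers to move first.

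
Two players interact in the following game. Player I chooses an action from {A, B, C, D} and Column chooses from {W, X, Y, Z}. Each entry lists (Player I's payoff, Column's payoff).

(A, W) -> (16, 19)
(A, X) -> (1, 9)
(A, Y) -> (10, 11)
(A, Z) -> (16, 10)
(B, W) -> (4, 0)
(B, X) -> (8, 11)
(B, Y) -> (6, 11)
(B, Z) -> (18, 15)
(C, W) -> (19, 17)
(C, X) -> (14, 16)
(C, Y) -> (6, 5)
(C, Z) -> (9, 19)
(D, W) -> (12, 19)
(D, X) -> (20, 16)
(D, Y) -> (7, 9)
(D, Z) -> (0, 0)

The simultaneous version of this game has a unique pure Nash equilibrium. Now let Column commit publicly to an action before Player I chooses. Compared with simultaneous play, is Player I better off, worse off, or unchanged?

Backward induction with Column moving first.
- W: Player I compares 16, 4, 19, 12 and picks C; Column would get 17.
- X: Player I compares 1, 8, 14, 20 and picks D; Column would get 16.
- Y: Player I compares 10, 6, 6, 7 and picks A; Column would get 11.
- Z: Player I compares 16, 18, 9, 0 and picks B; Column would get 15.
Maximizing over 17, 16, 11, 15, Column chooses W. Subgame-perfect outcome: (C, W) with payoffs (19, 17).
For the simultaneous game, intersect best replies.
Player I's best replies: W→C; X→D; Y→A; Z→B.
Column's best replies: A→W; B→Z; C→Z; D→W.
Only (B, Z) has each player best-responding; Nash payoffs (18, 15).
Player I earns 19 sequentially versus 18 at the Nash outcome: better off.

better off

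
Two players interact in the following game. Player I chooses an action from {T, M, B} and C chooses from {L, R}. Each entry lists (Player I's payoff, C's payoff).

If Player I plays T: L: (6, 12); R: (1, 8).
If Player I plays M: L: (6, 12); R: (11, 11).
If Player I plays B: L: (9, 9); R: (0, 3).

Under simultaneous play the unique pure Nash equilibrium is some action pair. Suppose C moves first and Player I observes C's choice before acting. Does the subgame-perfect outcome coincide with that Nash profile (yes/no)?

no

Solve by backward induction (C leads).
- L: Player I compares 6, 6, 9 and picks B; C would get 9.
- R: Player I compares 1, 11, 0 and picks M; C would get 11.
Among 9, 11, the best is 11 at R. Subgame-perfect outcome: (M, R) with payoffs (11, 11).
Now find the simultaneous Nash equilibrium.
Player I's best replies: L→B; R→M.
C's best replies: T→L; M→L; B→L.
Only (B, L) has each player best-responding; Nash payoffs (9, 9).
Sequential outcome (M, R) differs from the Nash profile (B, L).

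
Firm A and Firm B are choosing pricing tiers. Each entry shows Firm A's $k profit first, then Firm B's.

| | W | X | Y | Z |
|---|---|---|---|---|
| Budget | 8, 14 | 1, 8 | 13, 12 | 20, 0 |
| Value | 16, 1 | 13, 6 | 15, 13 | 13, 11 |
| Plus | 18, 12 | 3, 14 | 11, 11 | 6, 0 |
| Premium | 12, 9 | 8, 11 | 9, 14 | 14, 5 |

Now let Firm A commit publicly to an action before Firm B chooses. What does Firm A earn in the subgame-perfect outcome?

15

Backward induction with Firm A moving first.
- Budget → Firm B plays W (best of 14, 8, 12, 0); Firm A gets 8.
- Value → Firm B plays Y (best of 1, 6, 13, 11); Firm A gets 15.
- Plus → Firm B plays X (best of 12, 14, 11, 0); Firm A gets 3.
- Premium → Firm B plays Y (best of 9, 11, 14, 5); Firm A gets 9.
Among 8, 15, 3, 9, the best is 15 at Value. Subgame-perfect outcome: (Value, Y) with payoffs (15, 13).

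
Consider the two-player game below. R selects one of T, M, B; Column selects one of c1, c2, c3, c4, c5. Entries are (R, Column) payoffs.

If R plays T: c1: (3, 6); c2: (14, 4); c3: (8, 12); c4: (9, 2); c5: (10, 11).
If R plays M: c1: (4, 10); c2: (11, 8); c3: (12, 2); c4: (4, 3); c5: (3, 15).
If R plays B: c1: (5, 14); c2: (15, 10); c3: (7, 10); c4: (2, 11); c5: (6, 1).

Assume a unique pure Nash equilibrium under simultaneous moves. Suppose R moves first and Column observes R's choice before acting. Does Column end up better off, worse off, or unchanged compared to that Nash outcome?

Backward induction with R moving first.
- T → Column plays c3 (best of 6, 4, 12, 2, 11); R gets 8.
- M → Column plays c5 (best of 10, 8, 2, 3, 15); R gets 3.
- B → Column plays c1 (best of 14, 10, 10, 11, 1); R gets 5.
Maximizing over 8, 3, 5, R chooses T. Subgame-perfect outcome: (T, c3) with payoffs (8, 12).
For the simultaneous game, intersect best replies.
R's best replies: c1→B; c2→B; c3→M; c4→T; c5→T.
Column's best replies: T→c3; M→c5; B→c1.
Only (B, c1) has each player best-responding; Nash payoffs (5, 14).
Column earns 12 sequentially versus 14 at the Nash outcome: worse off.

worse off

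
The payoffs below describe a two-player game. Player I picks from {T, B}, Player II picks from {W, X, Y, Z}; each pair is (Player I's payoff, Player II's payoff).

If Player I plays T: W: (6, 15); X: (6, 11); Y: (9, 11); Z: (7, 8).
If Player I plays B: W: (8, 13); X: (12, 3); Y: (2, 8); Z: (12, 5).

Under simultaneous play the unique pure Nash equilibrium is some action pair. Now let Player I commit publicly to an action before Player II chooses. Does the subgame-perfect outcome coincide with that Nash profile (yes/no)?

Player II best-responds to each possible Player I move:
- T: BR = W, leader payoff 6.
- B: BR = W, leader payoff 8.
Player I's induced payoffs are 6, 8, so Player I commits to B. Subgame-perfect outcome: (B, W) with payoffs (8, 13).
Now find the simultaneous Nash equilibrium.
Player I's best replies: W→B; X→B; Y→T; Z→B.
Player II's best replies: T→W; B→W.
Only (B, W) has each player best-responding; Nash payoffs (8, 13).
Sequential outcome (B, W) coincides with the Nash profile (B, W).

yes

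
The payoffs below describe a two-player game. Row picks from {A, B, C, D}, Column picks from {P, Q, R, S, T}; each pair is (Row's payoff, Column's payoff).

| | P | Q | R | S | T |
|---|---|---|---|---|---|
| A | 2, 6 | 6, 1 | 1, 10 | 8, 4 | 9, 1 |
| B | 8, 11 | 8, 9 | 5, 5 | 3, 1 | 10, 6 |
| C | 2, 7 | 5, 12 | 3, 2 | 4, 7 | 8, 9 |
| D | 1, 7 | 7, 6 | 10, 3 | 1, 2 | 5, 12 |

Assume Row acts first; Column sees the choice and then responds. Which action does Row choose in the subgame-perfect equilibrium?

B

Column best-responds to each possible Row move:
- A: BR = R, leader payoff 1.
- B: BR = P, leader payoff 8.
- C: BR = Q, leader payoff 5.
- D: BR = T, leader payoff 5.
Among 1, 8, 5, 5, the best is 8 at B. Subgame-perfect outcome: (B, P) with payoffs (8, 11).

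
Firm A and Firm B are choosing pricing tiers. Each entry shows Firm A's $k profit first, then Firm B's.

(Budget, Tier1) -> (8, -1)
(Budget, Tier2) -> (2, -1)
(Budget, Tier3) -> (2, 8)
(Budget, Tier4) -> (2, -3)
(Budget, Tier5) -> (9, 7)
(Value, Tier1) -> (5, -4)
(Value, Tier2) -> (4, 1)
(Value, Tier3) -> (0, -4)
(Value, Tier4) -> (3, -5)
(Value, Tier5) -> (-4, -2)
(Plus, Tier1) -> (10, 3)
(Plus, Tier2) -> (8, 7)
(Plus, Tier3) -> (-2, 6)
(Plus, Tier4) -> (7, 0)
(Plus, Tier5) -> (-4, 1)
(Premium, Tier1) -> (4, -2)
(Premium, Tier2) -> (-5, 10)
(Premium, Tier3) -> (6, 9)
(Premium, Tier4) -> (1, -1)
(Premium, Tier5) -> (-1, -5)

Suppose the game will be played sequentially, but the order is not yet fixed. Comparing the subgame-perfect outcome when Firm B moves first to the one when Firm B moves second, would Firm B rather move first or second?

If Firm A leads: Firm B's best replies are Budget→Tier3, Value→Tier2, Plus→Tier2, Premium→Tier2; Firm A's induced payoffs 2, 4, 8, -5; outcome (Plus, Tier2), payoffs (8, 7).
If Firm B leads: Firm A's best replies are Tier1→Plus, Tier2→Plus, Tier3→Premium, Tier4→Plus, Tier5→Budget; Firm B's induced payoffs 3, 7, 9, 0, 7; outcome (Premium, Tier3), payoffs (6, 9).
Firm B gets 9 moving first and 7 moving second, so Firm B prefers to move first.

first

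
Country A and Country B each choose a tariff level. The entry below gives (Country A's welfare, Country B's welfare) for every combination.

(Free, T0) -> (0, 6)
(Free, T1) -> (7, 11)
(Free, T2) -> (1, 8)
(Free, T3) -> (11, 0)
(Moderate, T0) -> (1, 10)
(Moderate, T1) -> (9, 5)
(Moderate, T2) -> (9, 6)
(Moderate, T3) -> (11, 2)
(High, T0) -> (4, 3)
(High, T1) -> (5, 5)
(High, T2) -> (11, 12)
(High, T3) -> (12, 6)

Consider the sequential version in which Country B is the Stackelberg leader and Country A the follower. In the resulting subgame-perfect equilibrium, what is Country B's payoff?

12

Country A best-responds to each possible Country B move:
- T0 → Country A plays High (best of 0, 1, 4); Country B gets 3.
- T1 → Country A plays Moderate (best of 7, 9, 5); Country B gets 5.
- T2 → Country A plays High (best of 1, 9, 11); Country B gets 12.
- T3 → Country A plays High (best of 11, 11, 12); Country B gets 6.
Country B's induced payoffs are 3, 5, 12, 6, so Country B commits to T2. Subgame-perfect outcome: (High, T2) with payoffs (11, 12).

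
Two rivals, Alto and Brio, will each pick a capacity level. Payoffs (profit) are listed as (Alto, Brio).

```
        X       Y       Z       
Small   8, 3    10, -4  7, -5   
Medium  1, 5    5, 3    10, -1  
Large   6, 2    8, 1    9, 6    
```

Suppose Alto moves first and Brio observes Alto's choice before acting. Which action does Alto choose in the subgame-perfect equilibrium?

Large

Solve by backward induction (Alto leads).
- Small → Brio plays X (best of 3, -4, -5); Alto gets 8.
- Medium → Brio plays X (best of 5, 3, -1); Alto gets 1.
- Large → Brio plays Z (best of 2, 1, 6); Alto gets 9.
Maximizing over 8, 1, 9, Alto chooses Large. Subgame-perfect outcome: (Large, Z) with payoffs (9, 6).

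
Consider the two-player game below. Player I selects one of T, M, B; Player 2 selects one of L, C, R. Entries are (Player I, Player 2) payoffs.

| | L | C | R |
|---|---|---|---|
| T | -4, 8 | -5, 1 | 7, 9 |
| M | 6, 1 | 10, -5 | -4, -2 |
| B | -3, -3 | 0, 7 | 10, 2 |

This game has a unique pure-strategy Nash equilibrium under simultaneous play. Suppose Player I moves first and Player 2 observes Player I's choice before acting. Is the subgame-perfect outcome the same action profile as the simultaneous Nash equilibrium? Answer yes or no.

no

Solve by backward induction (Player I leads).
- T: Player 2 compares 8, 1, 9 and picks R; Player I would get 7.
- M: Player 2 compares 1, -5, -2 and picks L; Player I would get 6.
- B: Player 2 compares -3, 7, 2 and picks C; Player I would get 0.
Among 7, 6, 0, the best is 7 at T. Subgame-perfect outcome: (T, R) with payoffs (7, 9).
For the simultaneous game, intersect best replies.
Player I's best replies: L→M; C→M; R→B.
Player 2's best replies: T→R; M→L; B→C.
The unique mutual best reply is (M, L), giving (6, 1).
Sequential outcome (T, R) differs from the Nash profile (M, L).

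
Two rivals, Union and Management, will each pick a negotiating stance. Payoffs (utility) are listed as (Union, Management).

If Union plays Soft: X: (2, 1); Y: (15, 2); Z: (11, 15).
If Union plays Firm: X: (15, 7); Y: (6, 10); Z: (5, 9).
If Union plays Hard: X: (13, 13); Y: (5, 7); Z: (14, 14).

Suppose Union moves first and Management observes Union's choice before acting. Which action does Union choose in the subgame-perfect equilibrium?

Hard

Backward induction with Union moving first.
- Soft: Management compares 1, 2, 15 and picks Z; Union would get 11.
- Firm: Management compares 7, 10, 9 and picks Y; Union would get 6.
- Hard: Management compares 13, 7, 14 and picks Z; Union would get 14.
Union's induced payoffs are 11, 6, 14, so Union commits to Hard. Subgame-perfect outcome: (Hard, Z) with payoffs (14, 14).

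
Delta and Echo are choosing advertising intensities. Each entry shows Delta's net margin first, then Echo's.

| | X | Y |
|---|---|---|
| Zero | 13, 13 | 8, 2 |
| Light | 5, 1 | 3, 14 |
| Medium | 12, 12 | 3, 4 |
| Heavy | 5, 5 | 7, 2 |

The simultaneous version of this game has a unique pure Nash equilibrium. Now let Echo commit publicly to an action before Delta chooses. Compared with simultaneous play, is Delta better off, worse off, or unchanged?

unchanged

Delta best-responds to each possible Echo move:
- X: Delta compares 13, 5, 12, 5 and picks Zero; Echo would get 13.
- Y: Delta compares 8, 3, 3, 7 and picks Zero; Echo would get 2.
Echo's induced payoffs are 13, 2, so Echo commits to X. Subgame-perfect outcome: (Zero, X) with payoffs (13, 13).
Now find the simultaneous Nash equilibrium.
Delta's best replies: X→Zero; Y→Zero.
Echo's best replies: Zero→X; Light→Y; Medium→X; Heavy→X.
The unique mutual best reply is (Zero, X), giving (13, 13).
Delta earns 13 sequentially versus 13 at the Nash outcome: unchanged.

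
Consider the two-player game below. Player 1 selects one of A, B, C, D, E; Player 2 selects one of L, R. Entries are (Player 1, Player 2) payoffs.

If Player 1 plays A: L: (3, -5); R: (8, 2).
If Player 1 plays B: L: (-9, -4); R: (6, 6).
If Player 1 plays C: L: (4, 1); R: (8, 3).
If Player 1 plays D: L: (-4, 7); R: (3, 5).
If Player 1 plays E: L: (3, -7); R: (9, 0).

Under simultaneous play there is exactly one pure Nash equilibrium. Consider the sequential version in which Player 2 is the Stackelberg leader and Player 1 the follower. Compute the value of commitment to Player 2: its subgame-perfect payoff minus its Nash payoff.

Player 1 best-responds to each possible Player 2 move:
- L → Player 1 plays C (best of 3, -9, 4, -4, 3); Player 2 gets 1.
- R → Player 1 plays E (best of 8, 6, 8, 3, 9); Player 2 gets 0.
Player 2's induced payoffs are 1, 0, so Player 2 commits to L. Subgame-perfect outcome: (C, L) with payoffs (4, 1).
Under simultaneous play:
Player 1's best replies: L→C; R→E.
Player 2's best replies: A→R; B→R; C→R; D→L; E→R.
Only (E, R) has each player best-responding; Nash payoffs (9, 0).
Player 2's commitment gain: 1 − 0 = 1.

1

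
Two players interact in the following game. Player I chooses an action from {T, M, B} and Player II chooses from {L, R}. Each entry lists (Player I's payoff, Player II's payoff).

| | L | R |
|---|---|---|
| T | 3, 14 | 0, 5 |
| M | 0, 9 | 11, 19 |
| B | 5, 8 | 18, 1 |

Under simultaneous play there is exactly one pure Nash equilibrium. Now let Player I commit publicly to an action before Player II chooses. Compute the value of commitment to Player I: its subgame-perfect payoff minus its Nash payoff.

Work backward from Player II's decision.
- T → Player II plays L (best of 14, 5); Player I gets 3.
- M → Player II plays R (best of 9, 19); Player I gets 11.
- B → Player II plays L (best of 8, 1); Player I gets 5.
Player I's induced payoffs are 3, 11, 5, so Player I commits to M. Subgame-perfect outcome: (M, R) with payoffs (11, 19).
Now find the simultaneous Nash equilibrium.
Player I's best replies: L→B; R→B.
Player II's best replies: T→L; M→R; B→L.
Only (B, L) has each player best-responding; Nash payoffs (5, 8).
Player I's commitment gain: 11 − 5 = 6.

6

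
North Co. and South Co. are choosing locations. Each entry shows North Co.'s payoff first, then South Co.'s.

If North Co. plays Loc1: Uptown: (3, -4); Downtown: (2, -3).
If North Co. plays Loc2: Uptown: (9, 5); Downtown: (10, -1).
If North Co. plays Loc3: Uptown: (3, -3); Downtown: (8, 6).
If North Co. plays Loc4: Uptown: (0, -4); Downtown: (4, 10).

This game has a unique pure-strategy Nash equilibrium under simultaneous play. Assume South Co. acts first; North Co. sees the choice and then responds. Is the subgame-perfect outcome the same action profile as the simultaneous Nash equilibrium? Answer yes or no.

yes

Work backward from North Co.'s decision.
- Uptown: BR = Loc2, leader payoff 5.
- Downtown: BR = Loc2, leader payoff -1.
Maximizing over 5, -1, South Co. chooses Uptown. Subgame-perfect outcome: (Loc2, Uptown) with payoffs (9, 5).
Under simultaneous play:
North Co.'s best replies: Uptown→Loc2; Downtown→Loc2.
South Co.'s best replies: Loc1→Downtown; Loc2→Uptown; Loc3→Downtown; Loc4→Downtown.
Only (Loc2, Uptown) has each player best-responding; Nash payoffs (9, 5).
Sequential outcome (Loc2, Uptown) coincides with the Nash profile (Loc2, Uptown).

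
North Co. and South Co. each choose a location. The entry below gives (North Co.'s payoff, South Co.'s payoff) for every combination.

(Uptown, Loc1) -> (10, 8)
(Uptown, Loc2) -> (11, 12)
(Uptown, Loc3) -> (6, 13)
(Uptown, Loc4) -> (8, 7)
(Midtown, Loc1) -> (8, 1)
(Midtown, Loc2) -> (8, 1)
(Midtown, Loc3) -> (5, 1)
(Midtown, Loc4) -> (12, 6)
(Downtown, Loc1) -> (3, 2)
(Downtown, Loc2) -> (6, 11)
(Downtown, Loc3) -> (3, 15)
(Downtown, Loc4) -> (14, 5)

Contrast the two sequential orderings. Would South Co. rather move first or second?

first

If North Co. leads: South Co.'s best replies are Uptown→Loc3, Midtown→Loc4, Downtown→Loc3; North Co.'s induced payoffs 6, 12, 3; outcome (Midtown, Loc4), payoffs (12, 6).
If South Co. leads: North Co.'s best replies are Loc1→Uptown, Loc2→Uptown, Loc3→Uptown, Loc4→Downtown; South Co.'s induced payoffs 8, 12, 13, 5; outcome (Uptown, Loc3), payoffs (6, 13).
South Co. gets 13 moving first and 6 moving second, so South Co. prefers to move first.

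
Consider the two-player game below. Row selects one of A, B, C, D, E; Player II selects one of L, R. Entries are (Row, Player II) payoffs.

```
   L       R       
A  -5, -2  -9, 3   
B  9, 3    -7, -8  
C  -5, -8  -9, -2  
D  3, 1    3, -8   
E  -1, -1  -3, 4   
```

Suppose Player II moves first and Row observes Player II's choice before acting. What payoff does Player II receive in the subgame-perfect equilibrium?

Work backward from Row's decision.
- L: BR = B, leader payoff 3.
- R: BR = D, leader payoff -8.
Player II's induced payoffs are 3, -8, so Player II commits to L. Subgame-perfect outcome: (B, L) with payoffs (9, 3).

3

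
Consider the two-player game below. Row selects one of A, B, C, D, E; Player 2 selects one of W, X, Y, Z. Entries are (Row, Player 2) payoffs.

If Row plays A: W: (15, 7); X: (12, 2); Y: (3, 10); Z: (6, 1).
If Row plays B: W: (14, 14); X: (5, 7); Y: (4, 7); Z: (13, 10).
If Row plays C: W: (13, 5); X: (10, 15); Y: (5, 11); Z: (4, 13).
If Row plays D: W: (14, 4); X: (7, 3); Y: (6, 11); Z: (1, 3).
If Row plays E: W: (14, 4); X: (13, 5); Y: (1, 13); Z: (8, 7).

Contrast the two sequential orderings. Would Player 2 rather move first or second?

If Row leads: Player 2's best replies are A→Y, B→W, C→X, D→Y, E→Y; Row's induced payoffs 3, 14, 10, 6, 1; outcome (B, W), payoffs (14, 14).
If Player 2 leads: Row's best replies are W→A, X→E, Y→D, Z→B; Player 2's induced payoffs 7, 5, 11, 10; outcome (D, Y), payoffs (6, 11).
Player 2 gets 11 moving first and 14 moving second, so Player 2 prefers to move second.

second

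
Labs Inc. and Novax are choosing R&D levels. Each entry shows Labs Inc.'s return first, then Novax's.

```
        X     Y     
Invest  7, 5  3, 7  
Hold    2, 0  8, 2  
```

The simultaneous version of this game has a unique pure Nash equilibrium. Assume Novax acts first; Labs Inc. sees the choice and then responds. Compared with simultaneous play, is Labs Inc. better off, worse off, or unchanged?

worse off

Work backward from Labs Inc.'s decision.
- X: BR = Invest, leader payoff 5.
- Y: BR = Hold, leader payoff 2.
Among 5, 2, the best is 5 at X. Subgame-perfect outcome: (Invest, X) with payoffs (7, 5).
For the simultaneous game, intersect best replies.
Labs Inc.'s best replies: X→Invest; Y→Hold.
Novax's best replies: Invest→Y; Hold→Y.
Only (Hold, Y) has each player best-responding; Nash payoffs (8, 2).
Labs Inc. earns 7 sequentially versus 8 at the Nash outcome: worse off.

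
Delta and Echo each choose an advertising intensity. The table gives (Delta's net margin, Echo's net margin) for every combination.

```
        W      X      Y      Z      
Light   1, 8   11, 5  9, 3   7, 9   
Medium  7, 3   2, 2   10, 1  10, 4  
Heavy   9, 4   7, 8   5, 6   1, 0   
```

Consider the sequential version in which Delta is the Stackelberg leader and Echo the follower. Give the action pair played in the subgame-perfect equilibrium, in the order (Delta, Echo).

Backward induction with Delta moving first.
- Light: Echo compares 8, 5, 3, 9 and picks Z; Delta would get 7.
- Medium: Echo compares 3, 2, 1, 4 and picks Z; Delta would get 10.
- Heavy: Echo compares 4, 8, 6, 0 and picks X; Delta would get 7.
Maximizing over 7, 10, 7, Delta chooses Medium. Subgame-perfect outcome: (Medium, Z) with payoffs (10, 4).

(Medium, Z)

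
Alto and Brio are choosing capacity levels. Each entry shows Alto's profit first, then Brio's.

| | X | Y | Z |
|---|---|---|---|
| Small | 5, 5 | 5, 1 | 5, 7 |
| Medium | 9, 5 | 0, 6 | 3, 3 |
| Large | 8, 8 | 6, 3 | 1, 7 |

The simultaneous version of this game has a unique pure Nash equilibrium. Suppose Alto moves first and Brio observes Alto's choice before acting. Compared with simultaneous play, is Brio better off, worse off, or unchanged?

better off

Work backward from Brio's decision.
- Small: BR = Z, leader payoff 5.
- Medium: BR = Y, leader payoff 0.
- Large: BR = X, leader payoff 8.
Among 5, 0, 8, the best is 8 at Large. Subgame-perfect outcome: (Large, X) with payoffs (8, 8).
Now find the simultaneous Nash equilibrium.
Alto's best replies: X→Medium; Y→Large; Z→Small.
Brio's best replies: Small→Z; Medium→Y; Large→X.
Only (Small, Z) has each player best-responding; Nash payoffs (5, 7).
Brio earns 8 sequentially versus 7 at the Nash outcome: better off.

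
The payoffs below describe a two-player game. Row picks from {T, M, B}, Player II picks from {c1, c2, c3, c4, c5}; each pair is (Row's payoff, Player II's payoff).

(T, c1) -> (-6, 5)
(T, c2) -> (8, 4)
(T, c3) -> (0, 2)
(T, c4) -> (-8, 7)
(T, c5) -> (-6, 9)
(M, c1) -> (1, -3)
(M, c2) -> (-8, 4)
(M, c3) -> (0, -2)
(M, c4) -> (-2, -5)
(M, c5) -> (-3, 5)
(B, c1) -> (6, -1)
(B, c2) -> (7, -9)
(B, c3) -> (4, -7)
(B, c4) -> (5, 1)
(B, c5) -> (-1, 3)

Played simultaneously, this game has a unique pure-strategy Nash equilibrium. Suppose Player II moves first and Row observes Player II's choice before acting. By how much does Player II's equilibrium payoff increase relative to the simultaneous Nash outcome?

1

Work backward from Row's decision.
- c1: BR = B, leader payoff -1.
- c2: BR = T, leader payoff 4.
- c3: BR = B, leader payoff -7.
- c4: BR = B, leader payoff 1.
- c5: BR = B, leader payoff 3.
Among -1, 4, -7, 1, 3, the best is 4 at c2. Subgame-perfect outcome: (T, c2) with payoffs (8, 4).
For the simultaneous game, intersect best replies.
Row's best replies: c1→B; c2→T; c3→B; c4→B; c5→B.
Player II's best replies: T→c5; M→c5; B→c5.
Only (B, c5) has each player best-responding; Nash payoffs (-1, 3).
Player II's commitment gain: 4 − 3 = 1.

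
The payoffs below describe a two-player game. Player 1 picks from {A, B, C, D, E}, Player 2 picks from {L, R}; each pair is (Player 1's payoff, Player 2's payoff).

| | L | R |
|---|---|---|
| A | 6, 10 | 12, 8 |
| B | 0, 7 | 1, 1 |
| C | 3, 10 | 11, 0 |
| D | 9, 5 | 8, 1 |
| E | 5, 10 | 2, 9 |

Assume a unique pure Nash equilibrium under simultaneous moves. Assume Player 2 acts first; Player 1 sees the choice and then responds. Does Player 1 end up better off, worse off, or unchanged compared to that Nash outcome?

better off

Player 1 best-responds to each possible Player 2 move:
- L: Player 1 compares 6, 0, 3, 9, 5 and picks D; Player 2 would get 5.
- R: Player 1 compares 12, 1, 11, 8, 2 and picks A; Player 2 would get 8.
Among 5, 8, the best is 8 at R. Subgame-perfect outcome: (A, R) with payoffs (12, 8).
Under simultaneous play:
Player 1's best replies: L→D; R→A.
Player 2's best replies: A→L; B→L; C→L; D→L; E→L.
The unique mutual best reply is (D, L), giving (9, 5).
Player 1 earns 12 sequentially versus 9 at the Nash outcome: better off.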